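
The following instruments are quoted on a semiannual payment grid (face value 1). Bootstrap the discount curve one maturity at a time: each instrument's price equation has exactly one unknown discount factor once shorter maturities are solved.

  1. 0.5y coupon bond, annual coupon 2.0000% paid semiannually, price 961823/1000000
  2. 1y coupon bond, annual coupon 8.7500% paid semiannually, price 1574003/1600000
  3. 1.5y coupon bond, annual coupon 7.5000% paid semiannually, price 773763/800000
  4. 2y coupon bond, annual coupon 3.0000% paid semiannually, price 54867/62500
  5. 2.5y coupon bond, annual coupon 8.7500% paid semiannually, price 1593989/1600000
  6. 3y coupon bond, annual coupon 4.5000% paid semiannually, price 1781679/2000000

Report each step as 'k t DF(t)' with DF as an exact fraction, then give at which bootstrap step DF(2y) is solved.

1 1/2 9523/10000
2 1 4513/5000
3 3/2 2163/2500
4 2 8247/10000
5 5/2 8059/10000
6 3 1551/2000
DF(2y) is solved at step 4

step 1 [0.5y] bond c/2=1/100: DF=(961823/1000000 − 1/100·(0))/(1+1/100) = 9523/10000 ≈ 0.952300
step 2 [1y] bond c/2=7/160: DF=(1574003/1600000 − 7/160·(0.952300))/(1+7/160) = 4513/5000 ≈ 0.902600
step 3 [1.5y] bond c/2=3/80: DF=(773763/800000 − 3/80·(0.952300+0.902600))/(1+3/80) = 2163/2500 ≈ 0.865200
step 4 [2y] bond c/2=3/200: DF=(54867/62500 − 3/200·(0.952300+0.902600+0.865200))/(1+3/200) = 8247/10000 ≈ 0.824700
step 5 [2.5y] bond c/2=7/160: DF=(1593989/1600000 − 7/160·(0.952300+0.902600+0.865200+0.824700))/(1+7/160) = 8059/10000 ≈ 0.805900
step 6 [3y] bond c/2=9/400: DF=(1781679/2000000 − 9/400·(0.952300+0.902600+0.865200+0.824700+0.805900))/(1+9/400) = 1551/2000 ≈ 0.775500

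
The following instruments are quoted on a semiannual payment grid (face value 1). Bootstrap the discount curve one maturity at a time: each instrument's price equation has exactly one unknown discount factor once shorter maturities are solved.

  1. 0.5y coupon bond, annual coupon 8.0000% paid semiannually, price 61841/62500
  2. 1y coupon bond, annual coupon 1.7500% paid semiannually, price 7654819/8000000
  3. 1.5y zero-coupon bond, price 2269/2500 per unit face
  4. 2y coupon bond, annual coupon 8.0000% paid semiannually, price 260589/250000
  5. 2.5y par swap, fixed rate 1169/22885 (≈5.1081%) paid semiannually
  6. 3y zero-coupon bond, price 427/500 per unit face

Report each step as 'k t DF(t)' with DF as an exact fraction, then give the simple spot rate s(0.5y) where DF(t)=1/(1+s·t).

step 1 [0.5y] bond c/2=1/25: DF=(61841/62500 − 1/25·(0))/(1+1/25) = 4757/5000 ≈ 0.951400
step 2 [1y] bond c/2=7/800: DF=(7654819/8000000 − 7/800·(0.951400))/(1+7/800) = 9403/10000 ≈ 0.940300
step 3 [1.5y] zero: DF = P = 2269/2500 ≈ 0.907600
step 4 [2y] bond c/2=1/25: DF=(260589/250000 − 1/25·(0.951400+0.940300+0.907600))/(1+1/25) = 4473/5000 ≈ 0.894600
step 5 [2.5y] swap r/2=1169/45770: DF=(1 − 1169/45770·(0.951400+0.940300+0.907600+0.894600))/(1+1169/45770) = 8831/10000 ≈ 0.883100
step 6 [3y] zero: DF = P = 427/500 ≈ 0.854000

1 1/2 4757/5000
2 1 9403/10000
3 3/2 2269/2500
4 2 4473/5000
5 5/2 8831/10000
6 3 427/500
s(0.5y) = (1/(4757/5000) − 1)/(1/2) = 486/4757 ≈ 10.2165%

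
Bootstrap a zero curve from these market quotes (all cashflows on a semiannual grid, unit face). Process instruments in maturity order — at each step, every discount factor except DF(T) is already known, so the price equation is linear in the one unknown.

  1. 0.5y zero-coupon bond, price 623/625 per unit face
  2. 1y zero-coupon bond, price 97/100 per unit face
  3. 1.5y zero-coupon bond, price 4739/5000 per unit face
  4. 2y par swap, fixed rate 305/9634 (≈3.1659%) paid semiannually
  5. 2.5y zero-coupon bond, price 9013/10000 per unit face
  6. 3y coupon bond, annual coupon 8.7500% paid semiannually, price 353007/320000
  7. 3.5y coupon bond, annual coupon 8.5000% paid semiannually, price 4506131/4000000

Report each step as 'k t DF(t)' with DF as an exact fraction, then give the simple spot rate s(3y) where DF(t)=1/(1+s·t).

step 1 [0.5y] zero: DF = P = 623/625 ≈ 0.996800
step 2 [1y] zero: DF = P = 97/100 ≈ 0.970000
step 3 [1.5y] zero: DF = P = 4739/5000 ≈ 0.947800
step 4 [2y] swap r/2=305/19268: DF=(1 − 305/19268·(0.996800+0.970000+0.947800))/(1+305/19268) = 939/1000 ≈ 0.939000
step 5 [2.5y] zero: DF = P = 9013/10000 ≈ 0.901300
step 6 [3y] bond c/2=7/160: DF=(353007/320000 − 7/160·(0.996800+0.970000+0.947800+0.939000+0.901300))/(1+7/160) = 536/625 ≈ 0.857600
step 7 [3.5y] bond c/2=17/400: DF=(4506131/4000000 − 17/400·(0.996800+0.970000+0.947800+0.939000+0.901300+0.857600))/(1+17/400) = 4259/5000 ≈ 0.851800

1 1/2 623/625
2 1 97/100
3 3/2 4739/5000
4 2 939/1000
5 5/2 9013/10000
6 3 536/625
7 7/2 4259/5000
s(3y) = (1/(536/625) − 1)/(3) = 89/1608 ≈ 5.5348%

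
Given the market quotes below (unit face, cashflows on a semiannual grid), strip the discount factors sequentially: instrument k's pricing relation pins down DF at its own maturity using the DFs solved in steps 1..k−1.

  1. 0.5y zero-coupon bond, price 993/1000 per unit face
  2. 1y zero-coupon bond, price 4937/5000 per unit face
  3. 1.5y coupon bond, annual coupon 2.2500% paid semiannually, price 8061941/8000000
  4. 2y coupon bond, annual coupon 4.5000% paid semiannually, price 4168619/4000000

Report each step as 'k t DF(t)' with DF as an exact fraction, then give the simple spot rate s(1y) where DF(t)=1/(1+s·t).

step 1 [0.5y] zero: DF = P = 993/1000 ≈ 0.993000
step 2 [1y] zero: DF = P = 4937/5000 ≈ 0.987400
step 3 [1.5y] bond c/2=9/800: DF=(8061941/8000000 − 9/800·(0.993000+0.987400))/(1+9/800) = 1949/2000 ≈ 0.974500
step 4 [2y] bond c/2=9/400: DF=(4168619/4000000 − 9/400·(0.993000+0.987400+0.974500))/(1+9/400) = 4771/5000 ≈ 0.954200

1 1/2 993/1000
2 1 4937/5000
3 3/2 1949/2000
4 2 4771/5000
s(1y) = (1/(4937/5000) − 1)/(1) = 63/4937 ≈ 1.2761%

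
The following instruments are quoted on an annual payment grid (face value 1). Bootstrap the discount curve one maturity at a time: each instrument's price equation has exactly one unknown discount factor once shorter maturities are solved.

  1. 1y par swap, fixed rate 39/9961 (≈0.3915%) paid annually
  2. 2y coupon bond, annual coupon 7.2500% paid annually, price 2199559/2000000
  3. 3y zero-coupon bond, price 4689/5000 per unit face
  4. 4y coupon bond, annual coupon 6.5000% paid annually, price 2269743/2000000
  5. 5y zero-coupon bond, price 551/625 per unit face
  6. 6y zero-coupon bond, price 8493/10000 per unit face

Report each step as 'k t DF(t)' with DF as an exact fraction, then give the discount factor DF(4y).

step 1 [1y] swap r/1=39/9961: DF=(1 − 39/9961·(0))/(1+39/9961) = 9961/10000 ≈ 0.996100
step 2 [2y] bond c/1=29/400: DF=(2199559/2000000 − 29/400·(0.996100))/(1+29/400) = 9581/10000 ≈ 0.958100
step 3 [3y] zero: DF = P = 4689/5000 ≈ 0.937800
step 4 [4y] bond c/1=13/200: DF=(2269743/2000000 − 13/200·(0.996100+0.958100+0.937800))/(1+13/200) = 8891/10000 ≈ 0.889100
step 5 [5y] zero: DF = P = 551/625 ≈ 0.881600
step 6 [6y] zero: DF = P = 8493/10000 ≈ 0.849300

1 1 9961/10000
2 2 9581/10000
3 3 4689/5000
4 4 8891/10000
5 5 551/625
6 6 8493/10000
DF(4y) = 8891/10000 ≈ 0.889100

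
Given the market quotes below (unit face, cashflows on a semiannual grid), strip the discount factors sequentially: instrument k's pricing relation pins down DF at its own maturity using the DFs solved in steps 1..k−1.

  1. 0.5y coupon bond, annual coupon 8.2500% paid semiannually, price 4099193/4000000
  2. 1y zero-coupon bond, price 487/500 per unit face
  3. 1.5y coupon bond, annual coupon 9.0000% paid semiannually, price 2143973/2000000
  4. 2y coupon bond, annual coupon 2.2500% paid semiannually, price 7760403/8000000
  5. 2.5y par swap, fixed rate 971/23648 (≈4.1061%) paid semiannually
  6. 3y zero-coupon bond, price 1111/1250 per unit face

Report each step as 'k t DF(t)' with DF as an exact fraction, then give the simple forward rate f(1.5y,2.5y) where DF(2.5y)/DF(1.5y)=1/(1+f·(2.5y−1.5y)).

1 1/2 4921/5000
2 1 487/500
3 3/2 1883/2000
4 2 927/1000
5 5/2 9029/10000
6 3 1111/1250
f(1.5y,2.5y) = ((1883/2000)/(9029/10000) − 1)/(1) = 386/9029 ≈ 4.2751%

step 1 [0.5y] bond c/2=33/800: DF=(4099193/4000000 − 33/800·(0))/(1+33/800) = 4921/5000 ≈ 0.984200
step 2 [1y] zero: DF = P = 487/500 ≈ 0.974000
step 3 [1.5y] bond c/2=9/200: DF=(2143973/2000000 − 9/200·(0.984200+0.974000))/(1+9/200) = 1883/2000 ≈ 0.941500
step 4 [2y] bond c/2=9/800: DF=(7760403/8000000 − 9/800·(0.984200+0.974000+0.941500))/(1+9/800) = 927/1000 ≈ 0.927000
step 5 [2.5y] swap r/2=971/47296: DF=(1 − 971/47296·(0.984200+0.974000+0.941500+0.927000))/(1+971/47296) = 9029/10000 ≈ 0.902900
step 6 [3y] zero: DF = P = 1111/1250 ≈ 0.888800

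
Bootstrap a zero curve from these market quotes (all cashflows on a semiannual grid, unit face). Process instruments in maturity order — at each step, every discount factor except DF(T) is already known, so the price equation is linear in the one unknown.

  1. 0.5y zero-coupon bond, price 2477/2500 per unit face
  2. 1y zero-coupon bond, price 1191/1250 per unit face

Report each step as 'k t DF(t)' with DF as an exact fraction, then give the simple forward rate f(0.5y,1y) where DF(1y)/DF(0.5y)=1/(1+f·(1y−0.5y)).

step 1 [0.5y] zero: DF = P = 2477/2500 ≈ 0.990800
step 2 [1y] zero: DF = P = 1191/1250 ≈ 0.952800

1 1/2 2477/2500
2 1 1191/1250
f(0.5y,1y) = ((2477/2500)/(1191/1250) − 1)/(1/2) = 95/1191 ≈ 7.9765%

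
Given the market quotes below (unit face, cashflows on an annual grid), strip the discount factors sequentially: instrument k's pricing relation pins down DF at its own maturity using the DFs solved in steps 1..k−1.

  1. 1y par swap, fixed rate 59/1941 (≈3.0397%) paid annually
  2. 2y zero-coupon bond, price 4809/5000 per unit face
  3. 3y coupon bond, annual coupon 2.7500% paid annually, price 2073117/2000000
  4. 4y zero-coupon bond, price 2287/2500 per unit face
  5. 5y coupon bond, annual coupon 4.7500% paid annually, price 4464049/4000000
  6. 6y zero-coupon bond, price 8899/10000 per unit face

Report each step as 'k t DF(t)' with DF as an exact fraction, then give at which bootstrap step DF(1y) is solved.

1 1 1941/2000
2 2 4809/5000
3 3 9571/10000
4 4 2287/2500
5 5 8929/10000
6 6 8899/10000
DF(1y) is solved at step 1

step 1 [1y] swap r/1=59/1941: DF=(1 − 59/1941·(0))/(1+59/1941) = 1941/2000 ≈ 0.970500
step 2 [2y] zero: DF = P = 4809/5000 ≈ 0.961800
step 3 [3y] bond c/1=11/400: DF=(2073117/2000000 − 11/400·(0.970500+0.961800))/(1+11/400) = 9571/10000 ≈ 0.957100
step 4 [4y] zero: DF = P = 2287/2500 ≈ 0.914800
step 5 [5y] bond c/1=19/400: DF=(4464049/4000000 − 19/400·(0.970500+0.961800+0.957100+0.914800))/(1+19/400) = 8929/10000 ≈ 0.892900
step 6 [6y] zero: DF = P = 8899/10000 ≈ 0.889900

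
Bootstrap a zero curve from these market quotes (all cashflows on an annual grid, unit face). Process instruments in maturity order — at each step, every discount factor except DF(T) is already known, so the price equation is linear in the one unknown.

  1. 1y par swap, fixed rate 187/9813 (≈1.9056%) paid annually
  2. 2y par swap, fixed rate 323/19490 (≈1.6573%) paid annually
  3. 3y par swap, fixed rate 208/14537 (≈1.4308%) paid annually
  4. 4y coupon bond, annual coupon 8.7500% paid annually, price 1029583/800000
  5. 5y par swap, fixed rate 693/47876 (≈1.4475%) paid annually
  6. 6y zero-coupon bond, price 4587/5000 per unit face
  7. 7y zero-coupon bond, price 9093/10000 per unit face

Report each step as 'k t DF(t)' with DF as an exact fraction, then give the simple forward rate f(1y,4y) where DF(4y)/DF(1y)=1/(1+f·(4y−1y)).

step 1 [1y] swap r/1=187/9813: DF=(1 − 187/9813·(0))/(1+187/9813) = 9813/10000 ≈ 0.981300
step 2 [2y] swap r/1=323/19490: DF=(1 − 323/19490·(0.981300))/(1+323/19490) = 9677/10000 ≈ 0.967700
step 3 [3y] swap r/1=208/14537: DF=(1 − 208/14537·(0.981300+0.967700))/(1+208/14537) = 599/625 ≈ 0.958400
step 4 [4y] bond c/1=7/80: DF=(1029583/800000 − 7/80·(0.981300+0.967700+0.958400))/(1+7/80) = 1899/2000 ≈ 0.949500
step 5 [5y] swap r/1=693/47876: DF=(1 − 693/47876·(0.981300+0.967700+0.958400+0.949500))/(1+693/47876) = 9307/10000 ≈ 0.930700
step 6 [6y] zero: DF = P = 4587/5000 ≈ 0.917400
step 7 [7y] zero: DF = P = 9093/10000 ≈ 0.909300

1 1 9813/10000
2 2 9677/10000
3 3 599/625
4 4 1899/2000
5 5 9307/10000
6 6 4587/5000
7 7 9093/10000
f(1y,4y) = ((9813/10000)/(1899/2000) − 1)/(3) = 106/9495 ≈ 1.1164%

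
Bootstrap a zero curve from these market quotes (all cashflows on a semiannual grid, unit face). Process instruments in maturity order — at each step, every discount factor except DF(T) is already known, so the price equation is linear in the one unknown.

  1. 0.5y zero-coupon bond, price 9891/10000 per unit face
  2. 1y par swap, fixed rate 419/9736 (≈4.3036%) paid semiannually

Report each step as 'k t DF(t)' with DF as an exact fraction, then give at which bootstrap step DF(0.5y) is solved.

step 1 [0.5y] zero: DF = P = 9891/10000 ≈ 0.989100
step 2 [1y] swap r/2=419/19472: DF=(1 − 419/19472·(0.989100))/(1+419/19472) = 9581/10000 ≈ 0.958100

1 1/2 9891/10000
2 1 9581/10000
DF(0.5y) is solved at step 1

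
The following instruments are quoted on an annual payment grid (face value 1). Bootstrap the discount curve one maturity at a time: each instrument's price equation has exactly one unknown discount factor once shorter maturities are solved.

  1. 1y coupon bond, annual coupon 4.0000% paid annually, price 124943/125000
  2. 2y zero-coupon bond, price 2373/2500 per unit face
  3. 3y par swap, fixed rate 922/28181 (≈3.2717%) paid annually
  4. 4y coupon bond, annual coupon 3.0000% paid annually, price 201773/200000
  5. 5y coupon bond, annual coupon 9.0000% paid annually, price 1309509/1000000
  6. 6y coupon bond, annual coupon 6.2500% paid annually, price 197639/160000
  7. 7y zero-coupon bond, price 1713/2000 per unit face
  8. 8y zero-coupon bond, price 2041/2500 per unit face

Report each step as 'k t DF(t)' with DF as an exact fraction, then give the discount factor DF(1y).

step 1 [1y] bond c/1=1/25: DF=(124943/125000 − 1/25·(0))/(1+1/25) = 9611/10000 ≈ 0.961100
step 2 [2y] zero: DF = P = 2373/2500 ≈ 0.949200
step 3 [3y] swap r/1=922/28181: DF=(1 − 922/28181·(0.961100+0.949200))/(1+922/28181) = 4539/5000 ≈ 0.907800
step 4 [4y] bond c/1=3/100: DF=(201773/200000 − 3/100·(0.961100+0.949200+0.907800))/(1+3/100) = 4487/5000 ≈ 0.897400
step 5 [5y] bond c/1=9/100: DF=(1309509/1000000 − 9/100·(0.961100+0.949200+0.907800+0.897400))/(1+9/100) = 4473/5000 ≈ 0.894600
step 6 [6y] bond c/1=1/16: DF=(197639/160000 − 1/16·(0.961100+0.949200+0.907800+0.897400+0.894600))/(1+1/16) = 4457/5000 ≈ 0.891400
step 7 [7y] zero: DF = P = 1713/2000 ≈ 0.856500
step 8 [8y] zero: DF = P = 2041/2500 ≈ 0.816400

1 1 9611/10000
2 2 2373/2500
3 3 4539/5000
4 4 4487/5000
5 5 4473/5000
6 6 4457/5000
7 7 1713/2000
8 8 2041/2500
DF(1y) = 9611/10000 ≈ 0.961100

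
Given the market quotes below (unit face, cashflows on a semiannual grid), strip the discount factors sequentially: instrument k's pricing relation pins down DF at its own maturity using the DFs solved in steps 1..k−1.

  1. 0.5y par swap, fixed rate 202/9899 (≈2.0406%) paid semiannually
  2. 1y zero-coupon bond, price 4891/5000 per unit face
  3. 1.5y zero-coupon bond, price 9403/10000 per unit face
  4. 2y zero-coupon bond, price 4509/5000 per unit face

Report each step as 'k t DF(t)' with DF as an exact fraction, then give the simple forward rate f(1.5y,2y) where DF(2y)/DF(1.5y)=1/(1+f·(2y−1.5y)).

step 1 [0.5y] swap r/2=101/9899: DF=(1 − 101/9899·(0))/(1+101/9899) = 9899/10000 ≈ 0.989900
step 2 [1y] zero: DF = P = 4891/5000 ≈ 0.978200
step 3 [1.5y] zero: DF = P = 9403/10000 ≈ 0.940300
step 4 [2y] zero: DF = P = 4509/5000 ≈ 0.901800

1 1/2 9899/10000
2 1 4891/5000
3 3/2 9403/10000
4 2 4509/5000
f(1.5y,2y) = ((9403/10000)/(4509/5000) − 1)/(1/2) = 385/4509 ≈ 8.5385%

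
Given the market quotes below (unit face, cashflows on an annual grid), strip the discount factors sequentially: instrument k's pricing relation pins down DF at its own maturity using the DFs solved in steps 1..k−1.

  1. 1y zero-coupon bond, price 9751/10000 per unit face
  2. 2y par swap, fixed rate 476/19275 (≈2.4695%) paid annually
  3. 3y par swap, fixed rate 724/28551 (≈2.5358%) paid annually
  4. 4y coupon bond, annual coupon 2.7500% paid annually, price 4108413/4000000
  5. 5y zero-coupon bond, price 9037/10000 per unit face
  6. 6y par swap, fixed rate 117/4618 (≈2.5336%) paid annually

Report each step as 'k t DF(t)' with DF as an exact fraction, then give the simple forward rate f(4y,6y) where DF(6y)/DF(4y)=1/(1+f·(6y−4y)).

step 1 [1y] zero: DF = P = 9751/10000 ≈ 0.975100
step 2 [2y] swap r/1=476/19275: DF=(1 − 476/19275·(0.975100))/(1+476/19275) = 2381/2500 ≈ 0.952400
step 3 [3y] swap r/1=724/28551: DF=(1 − 724/28551·(0.975100+0.952400))/(1+724/28551) = 2319/2500 ≈ 0.927600
step 4 [4y] bond c/1=11/400: DF=(4108413/4000000 − 11/400·(0.975100+0.952400+0.927600))/(1+11/400) = 577/625 ≈ 0.923200
step 5 [5y] zero: DF = P = 9037/10000 ≈ 0.903700
step 6 [6y] swap r/1=117/4618: DF=(1 − 117/4618·(0.975100+0.952400+0.927600+0.923200+0.903700))/(1+117/4618) = 2149/2500 ≈ 0.859600

1 1 9751/10000
2 2 2381/2500
3 3 2319/2500
4 4 577/625
5 5 9037/10000
6 6 2149/2500
f(4y,6y) = ((577/625)/(2149/2500) − 1)/(2) = 159/4298 ≈ 3.6994%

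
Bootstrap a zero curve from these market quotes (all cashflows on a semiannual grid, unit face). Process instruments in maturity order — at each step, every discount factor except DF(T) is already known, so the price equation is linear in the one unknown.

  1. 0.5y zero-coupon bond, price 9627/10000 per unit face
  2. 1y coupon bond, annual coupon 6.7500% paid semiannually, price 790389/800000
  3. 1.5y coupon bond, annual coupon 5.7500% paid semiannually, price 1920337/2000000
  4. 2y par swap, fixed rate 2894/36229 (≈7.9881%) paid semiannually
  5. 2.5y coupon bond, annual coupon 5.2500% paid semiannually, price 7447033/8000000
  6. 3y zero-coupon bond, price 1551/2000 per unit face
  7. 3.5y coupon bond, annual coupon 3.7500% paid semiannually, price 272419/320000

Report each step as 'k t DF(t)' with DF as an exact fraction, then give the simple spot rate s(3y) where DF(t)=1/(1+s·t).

step 1 [0.5y] zero: DF = P = 9627/10000 ≈ 0.962700
step 2 [1y] bond c/2=27/800: DF=(790389/800000 − 27/800·(0.962700))/(1+27/800) = 9243/10000 ≈ 0.924300
step 3 [1.5y] bond c/2=23/800: DF=(1920337/2000000 − 23/800·(0.962700+0.924300))/(1+23/800) = 4403/5000 ≈ 0.880600
step 4 [2y] swap r/2=1447/36229: DF=(1 − 1447/36229·(0.962700+0.924300+0.880600))/(1+1447/36229) = 8553/10000 ≈ 0.855300
step 5 [2.5y] bond c/2=21/800: DF=(7447033/8000000 − 21/800·(0.962700+0.924300+0.880600+0.855300))/(1+21/800) = 509/625 ≈ 0.814400
step 6 [3y] zero: DF = P = 1551/2000 ≈ 0.775500
step 7 [3.5y] bond c/2=3/160: DF=(272419/320000 − 3/160·(0.962700+0.924300+0.880600+0.855300+0.814400+0.775500))/(1+3/160) = 7397/10000 ≈ 0.739700

1 1/2 9627/10000
2 1 9243/10000
3 3/2 4403/5000
4 2 8553/10000
5 5/2 509/625
6 3 1551/2000
7 7/2 7397/10000
s(3y) = (1/(1551/2000) − 1)/(3) = 449/4653 ≈ 9.6497%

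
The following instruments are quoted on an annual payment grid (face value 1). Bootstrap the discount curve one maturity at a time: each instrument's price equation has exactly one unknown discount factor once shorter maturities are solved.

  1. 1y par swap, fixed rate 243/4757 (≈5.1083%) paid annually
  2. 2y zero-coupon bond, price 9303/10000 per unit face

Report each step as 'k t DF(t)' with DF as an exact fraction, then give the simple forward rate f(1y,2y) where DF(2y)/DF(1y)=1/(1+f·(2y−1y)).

1 1 4757/5000
2 2 9303/10000
f(1y,2y) = ((4757/5000)/(9303/10000) − 1)/(1) = 211/9303 ≈ 2.2681%

step 1 [1y] swap r/1=243/4757: DF=(1 − 243/4757·(0))/(1+243/4757) = 4757/5000 ≈ 0.951400
step 2 [2y] zero: DF = P = 9303/10000 ≈ 0.930300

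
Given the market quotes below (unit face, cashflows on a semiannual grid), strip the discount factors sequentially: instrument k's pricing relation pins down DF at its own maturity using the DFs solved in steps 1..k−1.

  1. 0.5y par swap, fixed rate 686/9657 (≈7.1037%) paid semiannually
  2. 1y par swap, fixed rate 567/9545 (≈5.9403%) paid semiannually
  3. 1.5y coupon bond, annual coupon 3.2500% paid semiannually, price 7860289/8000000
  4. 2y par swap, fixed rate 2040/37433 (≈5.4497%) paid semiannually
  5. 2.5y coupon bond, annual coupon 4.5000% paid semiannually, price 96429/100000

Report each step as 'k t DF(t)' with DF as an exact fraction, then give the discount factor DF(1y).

step 1 [0.5y] swap r/2=343/9657: DF=(1 − 343/9657·(0))/(1+343/9657) = 9657/10000 ≈ 0.965700
step 2 [1y] swap r/2=567/19090: DF=(1 − 567/19090·(0.965700))/(1+567/19090) = 9433/10000 ≈ 0.943300
step 3 [1.5y] bond c/2=13/800: DF=(7860289/8000000 − 13/800·(0.965700+0.943300))/(1+13/800) = 9363/10000 ≈ 0.936300
step 4 [2y] swap r/2=1020/37433: DF=(1 − 1020/37433·(0.965700+0.943300+0.936300))/(1+1020/37433) = 449/500 ≈ 0.898000
step 5 [2.5y] bond c/2=9/400: DF=(96429/100000 − 9/400·(0.965700+0.943300+0.936300+0.898000))/(1+9/400) = 8607/10000 ≈ 0.860700

1 1/2 9657/10000
2 1 9433/10000
3 3/2 9363/10000
4 2 449/500
5 5/2 8607/10000
DF(1y) = 9433/10000 ≈ 0.943300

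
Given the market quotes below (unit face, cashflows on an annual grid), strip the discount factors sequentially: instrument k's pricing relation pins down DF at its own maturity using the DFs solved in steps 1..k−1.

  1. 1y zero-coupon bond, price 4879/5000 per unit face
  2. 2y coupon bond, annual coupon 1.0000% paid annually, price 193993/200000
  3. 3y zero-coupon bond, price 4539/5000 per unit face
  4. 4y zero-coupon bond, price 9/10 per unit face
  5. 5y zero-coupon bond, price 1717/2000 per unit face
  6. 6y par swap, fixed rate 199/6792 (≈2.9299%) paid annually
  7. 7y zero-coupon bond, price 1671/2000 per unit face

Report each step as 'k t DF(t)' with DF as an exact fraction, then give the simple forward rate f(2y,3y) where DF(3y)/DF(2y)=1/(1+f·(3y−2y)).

step 1 [1y] zero: DF = P = 4879/5000 ≈ 0.975800
step 2 [2y] bond c/1=1/100: DF=(193993/200000 − 1/100·(0.975800))/(1+1/100) = 9507/10000 ≈ 0.950700
step 3 [3y] zero: DF = P = 4539/5000 ≈ 0.907800
step 4 [4y] zero: DF = P = 9/10 ≈ 0.900000
step 5 [5y] zero: DF = P = 1717/2000 ≈ 0.858500
step 6 [6y] swap r/1=199/6792: DF=(1 − 199/6792·(0.975800+0.950700+0.907800+0.900000+0.858500))/(1+199/6792) = 1051/1250 ≈ 0.840800
step 7 [7y] zero: DF = P = 1671/2000 ≈ 0.835500

1 1 4879/5000
2 2 9507/10000
3 3 4539/5000
4 4 9/10
5 5 1717/2000
6 6 1051/1250
7 7 1671/2000
f(2y,3y) = ((9507/10000)/(4539/5000) − 1)/(1) = 143/3026 ≈ 4.7257%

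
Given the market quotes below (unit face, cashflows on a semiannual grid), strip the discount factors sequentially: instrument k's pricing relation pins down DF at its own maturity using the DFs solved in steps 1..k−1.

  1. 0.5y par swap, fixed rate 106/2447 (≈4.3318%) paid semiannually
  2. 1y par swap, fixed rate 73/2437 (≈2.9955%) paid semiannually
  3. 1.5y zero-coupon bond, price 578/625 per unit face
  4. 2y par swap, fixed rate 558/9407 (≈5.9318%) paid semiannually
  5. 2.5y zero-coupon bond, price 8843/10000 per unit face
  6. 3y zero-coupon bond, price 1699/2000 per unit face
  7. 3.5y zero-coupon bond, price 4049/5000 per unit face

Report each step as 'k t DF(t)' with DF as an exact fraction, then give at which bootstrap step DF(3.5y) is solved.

step 1 [0.5y] swap r/2=53/2447: DF=(1 − 53/2447·(0))/(1+53/2447) = 2447/2500 ≈ 0.978800
step 2 [1y] swap r/2=73/4874: DF=(1 − 73/4874·(0.978800))/(1+73/4874) = 2427/2500 ≈ 0.970800
step 3 [1.5y] zero: DF = P = 578/625 ≈ 0.924800
step 4 [2y] swap r/2=279/9407: DF=(1 − 279/9407·(0.978800+0.970800+0.924800))/(1+279/9407) = 2221/2500 ≈ 0.888400
step 5 [2.5y] zero: DF = P = 8843/10000 ≈ 0.884300
step 6 [3y] zero: DF = P = 1699/2000 ≈ 0.849500
step 7 [3.5y] zero: DF = P = 4049/5000 ≈ 0.809800

1 1/2 2447/2500
2 1 2427/2500
3 3/2 578/625
4 2 2221/2500
5 5/2 8843/10000
6 3 1699/2000
7 7/2 4049/5000
DF(3.5y) is solved at step 7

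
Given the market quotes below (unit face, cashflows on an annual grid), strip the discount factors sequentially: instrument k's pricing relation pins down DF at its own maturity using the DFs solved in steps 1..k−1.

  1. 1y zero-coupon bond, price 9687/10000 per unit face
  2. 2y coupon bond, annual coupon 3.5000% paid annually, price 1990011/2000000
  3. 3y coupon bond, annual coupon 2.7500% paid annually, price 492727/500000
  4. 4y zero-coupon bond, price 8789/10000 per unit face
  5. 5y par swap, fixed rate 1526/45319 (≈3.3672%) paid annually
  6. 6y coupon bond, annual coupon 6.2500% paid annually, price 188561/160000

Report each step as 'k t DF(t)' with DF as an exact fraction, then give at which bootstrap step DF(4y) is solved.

1 1 9687/10000
2 2 4643/5000
3 3 9083/10000
4 4 8789/10000
5 5 4237/5000
6 6 4213/5000
DF(4y) is solved at step 4

step 1 [1y] zero: DF = P = 9687/10000 ≈ 0.968700
step 2 [2y] bond c/1=7/200: DF=(1990011/2000000 − 7/200·(0.968700))/(1+7/200) = 4643/5000 ≈ 0.928600
step 3 [3y] bond c/1=11/400: DF=(492727/500000 − 11/400·(0.968700+0.928600))/(1+11/400) = 9083/10000 ≈ 0.908300
step 4 [4y] zero: DF = P = 8789/10000 ≈ 0.878900
step 5 [5y] swap r/1=1526/45319: DF=(1 − 1526/45319·(0.968700+0.928600+0.908300+0.878900))/(1+1526/45319) = 4237/5000 ≈ 0.847400
step 6 [6y] bond c/1=1/16: DF=(188561/160000 − 1/16·(0.968700+0.928600+0.908300+0.878900+0.847400))/(1+1/16) = 4213/5000 ≈ 0.842600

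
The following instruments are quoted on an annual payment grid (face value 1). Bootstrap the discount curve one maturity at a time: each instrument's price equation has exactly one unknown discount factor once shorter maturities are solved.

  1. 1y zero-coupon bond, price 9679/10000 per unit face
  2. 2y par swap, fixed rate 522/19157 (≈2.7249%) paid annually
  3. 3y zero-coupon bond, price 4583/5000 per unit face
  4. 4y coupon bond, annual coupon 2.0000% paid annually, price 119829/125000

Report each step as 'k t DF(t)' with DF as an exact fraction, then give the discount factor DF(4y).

step 1 [1y] zero: DF = P = 9679/10000 ≈ 0.967900
step 2 [2y] swap r/1=522/19157: DF=(1 − 522/19157·(0.967900))/(1+522/19157) = 4739/5000 ≈ 0.947800
step 3 [3y] zero: DF = P = 4583/5000 ≈ 0.916600
step 4 [4y] bond c/1=1/50: DF=(119829/125000 − 1/50·(0.967900+0.947800+0.916600))/(1+1/50) = 8843/10000 ≈ 0.884300

1 1 9679/10000
2 2 4739/5000
3 3 4583/5000
4 4 8843/10000
DF(4y) = 8843/10000 ≈ 0.884300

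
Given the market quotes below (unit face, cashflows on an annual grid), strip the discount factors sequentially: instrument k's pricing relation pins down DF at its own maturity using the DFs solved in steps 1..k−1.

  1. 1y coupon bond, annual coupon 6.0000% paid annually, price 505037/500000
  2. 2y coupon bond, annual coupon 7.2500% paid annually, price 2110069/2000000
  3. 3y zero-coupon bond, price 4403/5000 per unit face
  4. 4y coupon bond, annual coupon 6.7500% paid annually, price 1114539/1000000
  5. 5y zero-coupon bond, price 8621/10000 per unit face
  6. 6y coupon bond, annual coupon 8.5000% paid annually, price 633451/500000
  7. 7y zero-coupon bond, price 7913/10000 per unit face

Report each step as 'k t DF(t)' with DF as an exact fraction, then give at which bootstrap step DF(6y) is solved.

step 1 [1y] bond c/1=3/50: DF=(505037/500000 − 3/50·(0))/(1+3/50) = 9529/10000 ≈ 0.952900
step 2 [2y] bond c/1=29/400: DF=(2110069/2000000 − 29/400·(0.952900))/(1+29/400) = 9193/10000 ≈ 0.919300
step 3 [3y] zero: DF = P = 4403/5000 ≈ 0.880600
step 4 [4y] bond c/1=27/400: DF=(1114539/1000000 − 27/400·(0.952900+0.919300+0.880600))/(1+27/400) = 87/100 ≈ 0.870000
step 5 [5y] zero: DF = P = 8621/10000 ≈ 0.862100
step 6 [6y] bond c/1=17/200: DF=(633451/500000 − 17/200·(0.952900+0.919300+0.880600+0.870000+0.862100))/(1+17/200) = 8163/10000 ≈ 0.816300
step 7 [7y] zero: DF = P = 7913/10000 ≈ 0.791300

1 1 9529/10000
2 2 9193/10000
3 3 4403/5000
4 4 87/100
5 5 8621/10000
6 6 8163/10000
7 7 7913/10000
DF(6y) is solved at step 6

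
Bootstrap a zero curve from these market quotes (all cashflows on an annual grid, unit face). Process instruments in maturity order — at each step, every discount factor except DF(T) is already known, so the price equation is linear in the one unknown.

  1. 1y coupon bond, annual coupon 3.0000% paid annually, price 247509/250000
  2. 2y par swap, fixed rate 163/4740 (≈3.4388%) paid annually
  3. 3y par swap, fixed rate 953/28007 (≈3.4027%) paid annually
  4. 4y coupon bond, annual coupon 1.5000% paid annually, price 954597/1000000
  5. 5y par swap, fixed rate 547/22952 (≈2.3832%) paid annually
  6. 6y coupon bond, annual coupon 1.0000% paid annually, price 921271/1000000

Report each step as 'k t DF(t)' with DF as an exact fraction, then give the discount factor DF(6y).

1 1 2403/2500
2 2 2337/2500
3 3 9047/10000
4 4 8991/10000
5 5 4453/5000
6 6 8667/10000
DF(6y) = 8667/10000 ≈ 0.866700

step 1 [1y] bond c/1=3/100: DF=(247509/250000 − 3/100·(0))/(1+3/100) = 2403/2500 ≈ 0.961200
step 2 [2y] swap r/1=163/4740: DF=(1 − 163/4740·(0.961200))/(1+163/4740) = 2337/2500 ≈ 0.934800
step 3 [3y] swap r/1=953/28007: DF=(1 − 953/28007·(0.961200+0.934800))/(1+953/28007) = 9047/10000 ≈ 0.904700
step 4 [4y] bond c/1=3/200: DF=(954597/1000000 − 3/200·(0.961200+0.934800+0.904700))/(1+3/200) = 8991/10000 ≈ 0.899100
step 5 [5y] swap r/1=547/22952: DF=(1 − 547/22952·(0.961200+0.934800+0.904700+0.899100))/(1+547/22952) = 4453/5000 ≈ 0.890600
step 6 [6y] bond c/1=1/100: DF=(921271/1000000 − 1/100·(0.961200+0.934800+0.904700+0.899100+0.890600))/(1+1/100) = 8667/10000 ≈ 0.866700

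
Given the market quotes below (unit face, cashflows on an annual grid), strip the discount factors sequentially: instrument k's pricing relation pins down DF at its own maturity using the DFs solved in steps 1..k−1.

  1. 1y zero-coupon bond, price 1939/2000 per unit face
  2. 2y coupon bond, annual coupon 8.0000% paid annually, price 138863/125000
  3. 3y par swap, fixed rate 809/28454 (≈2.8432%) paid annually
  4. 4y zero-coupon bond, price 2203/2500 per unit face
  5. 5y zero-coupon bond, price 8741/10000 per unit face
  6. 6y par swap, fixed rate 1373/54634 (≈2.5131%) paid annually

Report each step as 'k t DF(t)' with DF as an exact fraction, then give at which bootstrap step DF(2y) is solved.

1 1 1939/2000
2 2 598/625
3 3 9191/10000
4 4 2203/2500
5 5 8741/10000
6 6 8627/10000
DF(2y) is solved at step 2

step 1 [1y] zero: DF = P = 1939/2000 ≈ 0.969500
step 2 [2y] bond c/1=2/25: DF=(138863/125000 − 2/25·(0.969500))/(1+2/25) = 598/625 ≈ 0.956800
step 3 [3y] swap r/1=809/28454: DF=(1 − 809/28454·(0.969500+0.956800))/(1+809/28454) = 9191/10000 ≈ 0.919100
step 4 [4y] zero: DF = P = 2203/2500 ≈ 0.881200
step 5 [5y] zero: DF = P = 8741/10000 ≈ 0.874100
step 6 [6y] swap r/1=1373/54634: DF=(1 − 1373/54634·(0.969500+0.956800+0.919100+0.881200+0.874100))/(1+1373/54634) = 8627/10000 ≈ 0.862700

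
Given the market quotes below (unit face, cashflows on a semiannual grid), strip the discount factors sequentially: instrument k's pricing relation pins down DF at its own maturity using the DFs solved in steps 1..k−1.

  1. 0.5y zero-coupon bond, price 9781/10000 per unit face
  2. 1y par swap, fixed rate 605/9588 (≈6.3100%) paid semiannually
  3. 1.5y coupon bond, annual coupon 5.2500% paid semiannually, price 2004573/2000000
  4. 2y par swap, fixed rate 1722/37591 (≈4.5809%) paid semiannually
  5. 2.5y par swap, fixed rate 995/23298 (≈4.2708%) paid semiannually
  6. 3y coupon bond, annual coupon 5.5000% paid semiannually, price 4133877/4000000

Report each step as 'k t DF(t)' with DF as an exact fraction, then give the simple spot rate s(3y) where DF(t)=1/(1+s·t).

step 1 [0.5y] zero: DF = P = 9781/10000 ≈ 0.978100
step 2 [1y] swap r/2=605/19176: DF=(1 − 605/19176·(0.978100))/(1+605/19176) = 1879/2000 ≈ 0.939500
step 3 [1.5y] bond c/2=21/800: DF=(2004573/2000000 − 21/800·(0.978100+0.939500))/(1+21/800) = 2319/2500 ≈ 0.927600
step 4 [2y] swap r/2=861/37591: DF=(1 − 861/37591·(0.978100+0.939500+0.927600))/(1+861/37591) = 9139/10000 ≈ 0.913900
step 5 [2.5y] swap r/2=995/46596: DF=(1 − 995/46596·(0.978100+0.939500+0.927600+0.913900))/(1+995/46596) = 1801/2000 ≈ 0.900500
step 6 [3y] bond c/2=11/400: DF=(4133877/4000000 − 11/400·(0.978100+0.939500+0.927600+0.913900+0.900500))/(1+11/400) = 8811/10000 ≈ 0.881100

1 1/2 9781/10000
2 1 1879/2000
3 3/2 2319/2500
4 2 9139/10000
5 5/2 1801/2000
6 3 8811/10000
s(3y) = (1/(8811/10000) − 1)/(3) = 1189/26433 ≈ 4.4982%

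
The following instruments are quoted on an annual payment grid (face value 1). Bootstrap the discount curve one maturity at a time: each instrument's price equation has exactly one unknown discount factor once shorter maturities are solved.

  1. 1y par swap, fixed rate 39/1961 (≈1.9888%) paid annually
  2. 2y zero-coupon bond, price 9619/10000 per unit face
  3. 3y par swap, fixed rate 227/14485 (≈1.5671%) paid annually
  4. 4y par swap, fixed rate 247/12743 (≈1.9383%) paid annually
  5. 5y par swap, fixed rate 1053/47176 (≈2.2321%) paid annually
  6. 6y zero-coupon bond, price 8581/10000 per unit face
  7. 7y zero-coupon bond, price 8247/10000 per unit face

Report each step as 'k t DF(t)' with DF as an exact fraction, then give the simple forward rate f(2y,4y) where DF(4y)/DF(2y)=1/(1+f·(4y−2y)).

step 1 [1y] swap r/1=39/1961: DF=(1 − 39/1961·(0))/(1+39/1961) = 1961/2000 ≈ 0.980500
step 2 [2y] zero: DF = P = 9619/10000 ≈ 0.961900
step 3 [3y] swap r/1=227/14485: DF=(1 − 227/14485·(0.980500+0.961900))/(1+227/14485) = 4773/5000 ≈ 0.954600
step 4 [4y] swap r/1=247/12743: DF=(1 − 247/12743·(0.980500+0.961900+0.954600))/(1+247/12743) = 9259/10000 ≈ 0.925900
step 5 [5y] swap r/1=1053/47176: DF=(1 − 1053/47176·(0.980500+0.961900+0.954600+0.925900))/(1+1053/47176) = 8947/10000 ≈ 0.894700
step 6 [6y] zero: DF = P = 8581/10000 ≈ 0.858100
step 7 [7y] zero: DF = P = 8247/10000 ≈ 0.824700

1 1 1961/2000
2 2 9619/10000
3 3 4773/5000
4 4 9259/10000
5 5 8947/10000
6 6 8581/10000
7 7 8247/10000
f(2y,4y) = ((9619/10000)/(9259/10000) − 1)/(2) = 180/9259 ≈ 1.9441%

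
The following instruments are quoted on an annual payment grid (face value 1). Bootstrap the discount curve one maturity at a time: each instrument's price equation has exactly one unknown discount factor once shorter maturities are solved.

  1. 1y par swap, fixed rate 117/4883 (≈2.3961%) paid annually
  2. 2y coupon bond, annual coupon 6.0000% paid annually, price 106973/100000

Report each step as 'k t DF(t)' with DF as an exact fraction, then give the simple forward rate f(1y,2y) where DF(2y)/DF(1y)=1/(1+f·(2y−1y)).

step 1 [1y] swap r/1=117/4883: DF=(1 − 117/4883·(0))/(1+117/4883) = 4883/5000 ≈ 0.976600
step 2 [2y] bond c/1=3/50: DF=(106973/100000 − 3/50·(0.976600))/(1+3/50) = 9539/10000 ≈ 0.953900

1 1 4883/5000
2 2 9539/10000
f(1y,2y) = ((4883/5000)/(9539/10000) − 1)/(1) = 227/9539 ≈ 2.3797%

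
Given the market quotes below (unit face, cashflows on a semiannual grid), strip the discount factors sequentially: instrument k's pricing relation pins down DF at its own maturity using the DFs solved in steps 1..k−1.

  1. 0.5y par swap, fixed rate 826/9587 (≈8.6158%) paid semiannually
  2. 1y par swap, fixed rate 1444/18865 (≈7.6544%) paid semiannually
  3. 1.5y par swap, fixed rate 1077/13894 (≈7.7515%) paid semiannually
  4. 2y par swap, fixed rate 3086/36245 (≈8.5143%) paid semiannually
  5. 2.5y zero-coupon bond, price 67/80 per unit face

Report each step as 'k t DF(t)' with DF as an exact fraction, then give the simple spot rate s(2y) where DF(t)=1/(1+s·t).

1 1/2 9587/10000
2 1 4639/5000
3 3/2 8923/10000
4 2 8457/10000
5 5/2 67/80
s(2y) = (1/(8457/10000) − 1)/(2) = 1543/16914 ≈ 9.1226%

step 1 [0.5y] swap r/2=413/9587: DF=(1 − 413/9587·(0))/(1+413/9587) = 9587/10000 ≈ 0.958700
step 2 [1y] swap r/2=722/18865: DF=(1 − 722/18865·(0.958700))/(1+722/18865) = 4639/5000 ≈ 0.927800
step 3 [1.5y] swap r/2=1077/27788: DF=(1 − 1077/27788·(0.958700+0.927800))/(1+1077/27788) = 8923/10000 ≈ 0.892300
step 4 [2y] swap r/2=1543/36245: DF=(1 − 1543/36245·(0.958700+0.927800+0.892300))/(1+1543/36245) = 8457/10000 ≈ 0.845700
step 5 [2.5y] zero: DF = P = 67/80 ≈ 0.837500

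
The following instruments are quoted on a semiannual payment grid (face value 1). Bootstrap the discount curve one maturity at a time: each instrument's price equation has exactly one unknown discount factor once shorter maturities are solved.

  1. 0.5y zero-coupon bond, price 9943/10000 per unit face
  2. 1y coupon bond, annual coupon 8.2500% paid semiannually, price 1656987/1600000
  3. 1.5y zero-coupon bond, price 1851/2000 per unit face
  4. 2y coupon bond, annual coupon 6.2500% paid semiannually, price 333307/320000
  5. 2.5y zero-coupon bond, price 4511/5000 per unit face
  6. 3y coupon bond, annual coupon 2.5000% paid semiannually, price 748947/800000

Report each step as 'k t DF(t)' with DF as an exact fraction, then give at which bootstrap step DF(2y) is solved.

1 1/2 9943/10000
2 1 597/625
3 3/2 1851/2000
4 2 9229/10000
5 5/2 4511/5000
6 3 4333/5000
DF(2y) is solved at step 4

step 1 [0.5y] zero: DF = P = 9943/10000 ≈ 0.994300
step 2 [1y] bond c/2=33/800: DF=(1656987/1600000 − 33/800·(0.994300))/(1+33/800) = 597/625 ≈ 0.955200
step 3 [1.5y] zero: DF = P = 1851/2000 ≈ 0.925500
step 4 [2y] bond c/2=1/32: DF=(333307/320000 − 1/32·(0.994300+0.955200+0.925500))/(1+1/32) = 9229/10000 ≈ 0.922900
step 5 [2.5y] zero: DF = P = 4511/5000 ≈ 0.902200
step 6 [3y] bond c/2=1/80: DF=(748947/800000 − 1/80·(0.994300+0.955200+0.925500+0.922900+0.902200))/(1+1/80) = 4333/5000 ≈ 0.866600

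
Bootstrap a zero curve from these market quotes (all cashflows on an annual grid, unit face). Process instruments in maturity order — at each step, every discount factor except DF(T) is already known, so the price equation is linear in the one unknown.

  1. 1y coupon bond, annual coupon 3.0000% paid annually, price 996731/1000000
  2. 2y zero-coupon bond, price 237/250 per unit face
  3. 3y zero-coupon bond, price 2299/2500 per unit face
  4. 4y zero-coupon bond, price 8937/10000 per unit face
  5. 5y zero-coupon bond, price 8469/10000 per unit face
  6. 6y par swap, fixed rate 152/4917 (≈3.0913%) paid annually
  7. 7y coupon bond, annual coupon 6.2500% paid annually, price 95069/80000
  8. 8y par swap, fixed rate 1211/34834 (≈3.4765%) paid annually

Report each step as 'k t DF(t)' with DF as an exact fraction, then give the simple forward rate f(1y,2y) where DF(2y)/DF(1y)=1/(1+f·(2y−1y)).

1 1 9677/10000
2 2 237/250
3 3 2299/2500
4 4 8937/10000
5 5 8469/10000
6 6 1041/1250
7 7 8003/10000
8 8 3789/5000
f(1y,2y) = ((9677/10000)/(237/250) − 1)/(1) = 197/9480 ≈ 2.0781%

step 1 [1y] bond c/1=3/100: DF=(996731/1000000 − 3/100·(0))/(1+3/100) = 9677/10000 ≈ 0.967700
step 2 [2y] zero: DF = P = 237/250 ≈ 0.948000
step 3 [3y] zero: DF = P = 2299/2500 ≈ 0.919600
step 4 [4y] zero: DF = P = 8937/10000 ≈ 0.893700
step 5 [5y] zero: DF = P = 8469/10000 ≈ 0.846900
step 6 [6y] swap r/1=152/4917: DF=(1 − 152/4917·(0.967700+0.948000+0.919600+0.893700+0.846900))/(1+152/4917) = 1041/1250 ≈ 0.832800
step 7 [7y] bond c/1=1/16: DF=(95069/80000 − 1/16·(0.967700+0.948000+0.919600+0.893700+0.846900+0.832800))/(1+1/16) = 8003/10000 ≈ 0.800300
step 8 [8y] swap r/1=1211/34834: DF=(1 − 1211/34834·(0.967700+0.948000+0.919600+0.893700+0.846900+0.832800+0.800300))/(1+1211/34834) = 3789/5000 ≈ 0.757800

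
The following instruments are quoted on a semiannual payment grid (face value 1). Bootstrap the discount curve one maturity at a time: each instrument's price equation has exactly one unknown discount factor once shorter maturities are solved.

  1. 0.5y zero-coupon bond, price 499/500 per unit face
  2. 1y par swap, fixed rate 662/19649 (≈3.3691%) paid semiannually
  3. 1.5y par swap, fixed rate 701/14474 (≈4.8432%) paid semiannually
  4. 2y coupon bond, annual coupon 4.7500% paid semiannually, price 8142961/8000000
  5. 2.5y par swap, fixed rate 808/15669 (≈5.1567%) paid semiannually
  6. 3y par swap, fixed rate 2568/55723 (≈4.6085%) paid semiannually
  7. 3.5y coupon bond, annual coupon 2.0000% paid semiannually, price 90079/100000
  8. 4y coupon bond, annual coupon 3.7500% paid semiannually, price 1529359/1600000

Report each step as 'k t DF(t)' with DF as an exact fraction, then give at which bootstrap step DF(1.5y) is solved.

1 1/2 499/500
2 1 9669/10000
3 3/2 9299/10000
4 2 9271/10000
5 5/2 2197/2500
6 3 2179/2500
7 7/2 8367/10000
8 4 8203/10000
DF(1.5y) is solved at step 3

step 1 [0.5y] zero: DF = P = 499/500 ≈ 0.998000
step 2 [1y] swap r/2=331/19649: DF=(1 − 331/19649·(0.998000))/(1+331/19649) = 9669/10000 ≈ 0.966900
step 3 [1.5y] swap r/2=701/28948: DF=(1 − 701/28948·(0.998000+0.966900))/(1+701/28948) = 9299/10000 ≈ 0.929900
step 4 [2y] bond c/2=19/800: DF=(8142961/8000000 − 19/800·(0.998000+0.966900+0.929900))/(1+19/800) = 9271/10000 ≈ 0.927100
step 5 [2.5y] swap r/2=404/15669: DF=(1 − 404/15669·(0.998000+0.966900+0.929900+0.927100))/(1+404/15669) = 2197/2500 ≈ 0.878800
step 6 [3y] swap r/2=1284/55723: DF=(1 − 1284/55723·(0.998000+0.966900+0.929900+0.927100+0.878800))/(1+1284/55723) = 2179/2500 ≈ 0.871600
step 7 [3.5y] bond c/2=1/100: DF=(90079/100000 − 1/100·(0.998000+0.966900+0.929900+0.927100+0.878800+0.871600))/(1+1/100) = 8367/10000 ≈ 0.836700
step 8 [4y] bond c/2=3/160: DF=(1529359/1600000 − 3/160·(0.998000+0.966900+0.929900+0.927100+0.878800+0.871600+0.836700))/(1+3/160) = 8203/10000 ≈ 0.820300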